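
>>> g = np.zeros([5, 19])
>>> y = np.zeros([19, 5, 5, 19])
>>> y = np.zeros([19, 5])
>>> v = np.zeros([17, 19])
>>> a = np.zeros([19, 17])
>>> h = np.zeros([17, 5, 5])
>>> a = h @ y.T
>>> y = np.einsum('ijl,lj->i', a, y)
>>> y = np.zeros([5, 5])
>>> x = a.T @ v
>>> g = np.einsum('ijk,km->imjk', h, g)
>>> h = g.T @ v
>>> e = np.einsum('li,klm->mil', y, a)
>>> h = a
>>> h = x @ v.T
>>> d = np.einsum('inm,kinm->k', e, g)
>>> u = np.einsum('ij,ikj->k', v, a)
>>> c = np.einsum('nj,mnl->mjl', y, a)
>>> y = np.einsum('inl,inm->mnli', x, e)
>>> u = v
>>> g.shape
(17, 19, 5, 5)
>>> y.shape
(5, 5, 19, 19)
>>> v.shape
(17, 19)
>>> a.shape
(17, 5, 19)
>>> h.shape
(19, 5, 17)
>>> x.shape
(19, 5, 19)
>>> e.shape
(19, 5, 5)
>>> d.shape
(17,)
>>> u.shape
(17, 19)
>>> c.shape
(17, 5, 19)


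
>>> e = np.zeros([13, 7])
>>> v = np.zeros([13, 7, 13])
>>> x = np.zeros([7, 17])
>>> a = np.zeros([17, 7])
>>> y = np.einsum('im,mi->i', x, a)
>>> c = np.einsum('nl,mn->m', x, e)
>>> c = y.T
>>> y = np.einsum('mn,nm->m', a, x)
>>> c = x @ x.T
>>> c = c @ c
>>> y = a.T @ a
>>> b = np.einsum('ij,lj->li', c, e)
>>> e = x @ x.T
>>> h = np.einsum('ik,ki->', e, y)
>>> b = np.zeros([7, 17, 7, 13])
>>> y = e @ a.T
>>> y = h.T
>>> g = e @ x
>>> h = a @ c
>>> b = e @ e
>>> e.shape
(7, 7)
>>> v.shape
(13, 7, 13)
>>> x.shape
(7, 17)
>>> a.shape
(17, 7)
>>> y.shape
()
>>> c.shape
(7, 7)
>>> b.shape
(7, 7)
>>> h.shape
(17, 7)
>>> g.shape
(7, 17)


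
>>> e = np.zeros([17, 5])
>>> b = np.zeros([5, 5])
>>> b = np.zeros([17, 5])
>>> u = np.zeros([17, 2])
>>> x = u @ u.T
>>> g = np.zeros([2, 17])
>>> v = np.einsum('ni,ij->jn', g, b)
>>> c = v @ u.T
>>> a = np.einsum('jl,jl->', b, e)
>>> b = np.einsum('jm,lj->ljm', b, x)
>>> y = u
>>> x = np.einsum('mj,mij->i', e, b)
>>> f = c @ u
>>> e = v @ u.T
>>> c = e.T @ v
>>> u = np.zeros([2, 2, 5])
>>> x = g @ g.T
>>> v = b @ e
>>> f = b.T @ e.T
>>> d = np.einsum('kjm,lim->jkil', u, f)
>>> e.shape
(5, 17)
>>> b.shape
(17, 17, 5)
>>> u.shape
(2, 2, 5)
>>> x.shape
(2, 2)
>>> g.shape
(2, 17)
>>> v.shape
(17, 17, 17)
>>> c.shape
(17, 2)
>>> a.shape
()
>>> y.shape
(17, 2)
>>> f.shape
(5, 17, 5)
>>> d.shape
(2, 2, 17, 5)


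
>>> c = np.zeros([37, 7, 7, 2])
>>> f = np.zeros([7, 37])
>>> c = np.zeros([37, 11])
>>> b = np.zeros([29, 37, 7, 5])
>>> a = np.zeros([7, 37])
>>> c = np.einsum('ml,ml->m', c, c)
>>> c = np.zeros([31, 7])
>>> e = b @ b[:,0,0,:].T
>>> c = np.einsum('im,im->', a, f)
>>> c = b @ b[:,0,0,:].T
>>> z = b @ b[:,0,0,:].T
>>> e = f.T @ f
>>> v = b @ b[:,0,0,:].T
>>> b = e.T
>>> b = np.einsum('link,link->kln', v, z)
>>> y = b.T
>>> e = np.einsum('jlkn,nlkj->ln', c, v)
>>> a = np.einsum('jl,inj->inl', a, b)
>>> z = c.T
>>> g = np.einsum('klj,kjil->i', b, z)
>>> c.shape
(29, 37, 7, 29)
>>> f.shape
(7, 37)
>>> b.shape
(29, 29, 7)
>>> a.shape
(29, 29, 37)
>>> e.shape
(37, 29)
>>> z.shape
(29, 7, 37, 29)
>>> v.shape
(29, 37, 7, 29)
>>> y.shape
(7, 29, 29)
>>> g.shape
(37,)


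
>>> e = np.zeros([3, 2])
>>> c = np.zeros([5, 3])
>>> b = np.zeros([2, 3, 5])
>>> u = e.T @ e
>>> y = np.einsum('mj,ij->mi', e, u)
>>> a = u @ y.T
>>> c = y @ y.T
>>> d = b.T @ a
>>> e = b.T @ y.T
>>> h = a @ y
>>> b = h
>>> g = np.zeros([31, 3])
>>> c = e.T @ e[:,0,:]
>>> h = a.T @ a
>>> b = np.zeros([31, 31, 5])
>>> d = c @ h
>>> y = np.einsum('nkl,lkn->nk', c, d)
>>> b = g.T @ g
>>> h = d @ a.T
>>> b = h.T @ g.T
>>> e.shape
(5, 3, 3)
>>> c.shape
(3, 3, 3)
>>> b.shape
(2, 3, 31)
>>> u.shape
(2, 2)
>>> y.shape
(3, 3)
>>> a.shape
(2, 3)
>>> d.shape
(3, 3, 3)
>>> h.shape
(3, 3, 2)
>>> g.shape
(31, 3)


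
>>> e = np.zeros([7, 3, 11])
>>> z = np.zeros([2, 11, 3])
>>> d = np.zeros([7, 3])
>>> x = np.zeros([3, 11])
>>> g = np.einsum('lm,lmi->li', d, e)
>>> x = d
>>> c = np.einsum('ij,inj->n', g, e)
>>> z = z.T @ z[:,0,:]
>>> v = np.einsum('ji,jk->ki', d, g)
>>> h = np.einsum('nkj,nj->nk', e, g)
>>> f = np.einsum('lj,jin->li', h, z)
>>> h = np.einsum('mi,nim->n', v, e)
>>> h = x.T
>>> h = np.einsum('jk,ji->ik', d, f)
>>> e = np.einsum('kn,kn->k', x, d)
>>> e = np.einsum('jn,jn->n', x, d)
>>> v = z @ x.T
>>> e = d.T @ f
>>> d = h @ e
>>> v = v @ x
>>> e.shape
(3, 11)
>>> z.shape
(3, 11, 3)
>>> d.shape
(11, 11)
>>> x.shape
(7, 3)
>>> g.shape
(7, 11)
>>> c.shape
(3,)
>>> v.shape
(3, 11, 3)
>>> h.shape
(11, 3)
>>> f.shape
(7, 11)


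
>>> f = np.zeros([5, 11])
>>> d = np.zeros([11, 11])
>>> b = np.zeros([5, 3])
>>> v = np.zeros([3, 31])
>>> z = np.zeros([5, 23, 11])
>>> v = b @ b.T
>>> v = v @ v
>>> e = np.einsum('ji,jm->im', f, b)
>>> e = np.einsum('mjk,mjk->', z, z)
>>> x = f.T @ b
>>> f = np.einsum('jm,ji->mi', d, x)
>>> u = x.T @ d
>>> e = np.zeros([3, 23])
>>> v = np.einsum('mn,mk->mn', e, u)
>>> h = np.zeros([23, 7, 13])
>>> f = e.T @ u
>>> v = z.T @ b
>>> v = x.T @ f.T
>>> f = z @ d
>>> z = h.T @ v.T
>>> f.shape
(5, 23, 11)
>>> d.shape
(11, 11)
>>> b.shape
(5, 3)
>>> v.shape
(3, 23)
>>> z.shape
(13, 7, 3)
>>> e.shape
(3, 23)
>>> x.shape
(11, 3)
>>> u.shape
(3, 11)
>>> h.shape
(23, 7, 13)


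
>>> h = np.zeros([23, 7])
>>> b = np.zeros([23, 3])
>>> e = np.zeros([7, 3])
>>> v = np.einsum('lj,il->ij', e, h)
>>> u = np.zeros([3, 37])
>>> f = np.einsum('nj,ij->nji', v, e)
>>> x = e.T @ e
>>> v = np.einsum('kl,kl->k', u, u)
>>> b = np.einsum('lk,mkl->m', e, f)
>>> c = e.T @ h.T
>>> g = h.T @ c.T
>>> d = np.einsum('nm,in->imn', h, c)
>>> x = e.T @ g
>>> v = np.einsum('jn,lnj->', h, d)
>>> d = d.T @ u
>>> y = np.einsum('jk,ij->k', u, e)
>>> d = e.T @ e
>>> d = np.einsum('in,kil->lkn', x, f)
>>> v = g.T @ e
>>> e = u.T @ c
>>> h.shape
(23, 7)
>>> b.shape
(23,)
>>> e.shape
(37, 23)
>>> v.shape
(3, 3)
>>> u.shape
(3, 37)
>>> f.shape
(23, 3, 7)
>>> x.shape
(3, 3)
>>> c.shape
(3, 23)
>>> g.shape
(7, 3)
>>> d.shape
(7, 23, 3)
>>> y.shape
(37,)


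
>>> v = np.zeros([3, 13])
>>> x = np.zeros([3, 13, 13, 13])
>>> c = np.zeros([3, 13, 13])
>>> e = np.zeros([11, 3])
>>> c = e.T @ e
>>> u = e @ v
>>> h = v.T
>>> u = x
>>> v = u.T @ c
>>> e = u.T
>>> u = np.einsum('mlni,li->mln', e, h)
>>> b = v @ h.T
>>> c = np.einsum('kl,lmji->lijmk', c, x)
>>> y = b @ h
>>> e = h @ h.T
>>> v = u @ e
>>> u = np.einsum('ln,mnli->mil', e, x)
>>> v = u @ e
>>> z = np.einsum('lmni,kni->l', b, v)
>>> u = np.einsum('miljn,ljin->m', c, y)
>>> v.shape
(3, 13, 13)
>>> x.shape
(3, 13, 13, 13)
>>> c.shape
(3, 13, 13, 13, 3)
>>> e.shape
(13, 13)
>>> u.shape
(3,)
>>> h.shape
(13, 3)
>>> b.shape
(13, 13, 13, 13)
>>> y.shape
(13, 13, 13, 3)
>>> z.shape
(13,)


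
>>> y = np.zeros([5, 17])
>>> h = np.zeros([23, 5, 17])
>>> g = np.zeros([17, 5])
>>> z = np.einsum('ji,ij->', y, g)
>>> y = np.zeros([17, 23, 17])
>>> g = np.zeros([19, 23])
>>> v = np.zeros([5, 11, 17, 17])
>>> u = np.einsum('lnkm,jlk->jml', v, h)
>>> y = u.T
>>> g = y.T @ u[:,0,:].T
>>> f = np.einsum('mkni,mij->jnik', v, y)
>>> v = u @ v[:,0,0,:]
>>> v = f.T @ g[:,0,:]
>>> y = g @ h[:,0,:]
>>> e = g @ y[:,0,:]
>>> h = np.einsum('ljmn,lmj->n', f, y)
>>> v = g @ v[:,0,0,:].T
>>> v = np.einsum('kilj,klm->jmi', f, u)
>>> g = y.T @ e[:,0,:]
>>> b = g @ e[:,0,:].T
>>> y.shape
(23, 17, 17)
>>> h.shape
(11,)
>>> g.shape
(17, 17, 17)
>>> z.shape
()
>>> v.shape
(11, 5, 17)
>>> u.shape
(23, 17, 5)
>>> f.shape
(23, 17, 17, 11)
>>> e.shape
(23, 17, 17)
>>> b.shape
(17, 17, 23)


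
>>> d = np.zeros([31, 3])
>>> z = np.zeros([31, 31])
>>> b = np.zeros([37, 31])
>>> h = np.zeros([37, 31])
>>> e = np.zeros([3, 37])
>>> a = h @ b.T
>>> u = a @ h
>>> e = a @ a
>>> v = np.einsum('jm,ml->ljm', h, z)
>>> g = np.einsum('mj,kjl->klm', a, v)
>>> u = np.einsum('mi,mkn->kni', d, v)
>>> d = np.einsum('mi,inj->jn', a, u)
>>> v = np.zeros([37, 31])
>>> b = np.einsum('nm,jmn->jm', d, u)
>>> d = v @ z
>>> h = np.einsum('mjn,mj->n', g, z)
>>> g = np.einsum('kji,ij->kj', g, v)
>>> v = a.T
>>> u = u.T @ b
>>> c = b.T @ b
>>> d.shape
(37, 31)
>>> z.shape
(31, 31)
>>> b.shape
(37, 31)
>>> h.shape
(37,)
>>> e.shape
(37, 37)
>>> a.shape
(37, 37)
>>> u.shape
(3, 31, 31)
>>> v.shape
(37, 37)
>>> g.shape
(31, 31)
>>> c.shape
(31, 31)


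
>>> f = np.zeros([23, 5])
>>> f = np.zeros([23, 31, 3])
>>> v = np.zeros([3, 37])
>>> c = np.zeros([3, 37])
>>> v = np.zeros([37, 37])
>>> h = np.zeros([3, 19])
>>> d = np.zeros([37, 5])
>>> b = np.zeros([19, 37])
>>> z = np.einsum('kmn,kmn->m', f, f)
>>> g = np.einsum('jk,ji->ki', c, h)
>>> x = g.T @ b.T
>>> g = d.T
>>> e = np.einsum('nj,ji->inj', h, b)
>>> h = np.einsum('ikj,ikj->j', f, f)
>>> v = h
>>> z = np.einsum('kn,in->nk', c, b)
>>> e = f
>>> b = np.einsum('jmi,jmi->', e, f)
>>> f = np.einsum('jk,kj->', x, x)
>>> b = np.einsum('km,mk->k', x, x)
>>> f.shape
()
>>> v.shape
(3,)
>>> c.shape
(3, 37)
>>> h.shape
(3,)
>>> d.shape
(37, 5)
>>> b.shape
(19,)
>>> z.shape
(37, 3)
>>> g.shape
(5, 37)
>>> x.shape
(19, 19)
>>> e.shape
(23, 31, 3)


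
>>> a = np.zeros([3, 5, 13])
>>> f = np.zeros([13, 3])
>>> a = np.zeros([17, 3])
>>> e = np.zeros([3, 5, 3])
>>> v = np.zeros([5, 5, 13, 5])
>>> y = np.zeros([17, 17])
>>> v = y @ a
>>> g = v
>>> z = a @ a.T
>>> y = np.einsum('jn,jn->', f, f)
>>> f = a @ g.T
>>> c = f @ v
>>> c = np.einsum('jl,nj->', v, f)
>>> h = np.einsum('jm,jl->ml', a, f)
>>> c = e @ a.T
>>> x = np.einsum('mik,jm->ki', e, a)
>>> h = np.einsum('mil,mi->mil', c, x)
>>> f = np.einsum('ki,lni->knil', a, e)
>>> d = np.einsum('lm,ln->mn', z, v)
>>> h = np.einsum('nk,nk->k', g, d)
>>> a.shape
(17, 3)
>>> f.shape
(17, 5, 3, 3)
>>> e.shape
(3, 5, 3)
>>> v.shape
(17, 3)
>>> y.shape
()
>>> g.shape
(17, 3)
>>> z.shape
(17, 17)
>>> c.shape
(3, 5, 17)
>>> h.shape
(3,)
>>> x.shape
(3, 5)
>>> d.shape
(17, 3)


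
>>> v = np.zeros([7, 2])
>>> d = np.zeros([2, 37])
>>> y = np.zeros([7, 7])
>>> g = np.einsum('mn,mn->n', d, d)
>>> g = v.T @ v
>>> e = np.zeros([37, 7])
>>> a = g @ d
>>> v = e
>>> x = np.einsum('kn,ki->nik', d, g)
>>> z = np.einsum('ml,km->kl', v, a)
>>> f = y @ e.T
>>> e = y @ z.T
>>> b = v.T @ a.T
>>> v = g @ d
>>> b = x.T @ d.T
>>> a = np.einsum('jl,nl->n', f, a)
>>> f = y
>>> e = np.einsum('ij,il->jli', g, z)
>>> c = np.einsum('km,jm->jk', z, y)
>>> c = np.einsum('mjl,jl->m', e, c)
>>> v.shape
(2, 37)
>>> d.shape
(2, 37)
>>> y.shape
(7, 7)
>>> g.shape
(2, 2)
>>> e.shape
(2, 7, 2)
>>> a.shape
(2,)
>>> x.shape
(37, 2, 2)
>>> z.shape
(2, 7)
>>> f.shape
(7, 7)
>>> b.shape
(2, 2, 2)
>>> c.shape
(2,)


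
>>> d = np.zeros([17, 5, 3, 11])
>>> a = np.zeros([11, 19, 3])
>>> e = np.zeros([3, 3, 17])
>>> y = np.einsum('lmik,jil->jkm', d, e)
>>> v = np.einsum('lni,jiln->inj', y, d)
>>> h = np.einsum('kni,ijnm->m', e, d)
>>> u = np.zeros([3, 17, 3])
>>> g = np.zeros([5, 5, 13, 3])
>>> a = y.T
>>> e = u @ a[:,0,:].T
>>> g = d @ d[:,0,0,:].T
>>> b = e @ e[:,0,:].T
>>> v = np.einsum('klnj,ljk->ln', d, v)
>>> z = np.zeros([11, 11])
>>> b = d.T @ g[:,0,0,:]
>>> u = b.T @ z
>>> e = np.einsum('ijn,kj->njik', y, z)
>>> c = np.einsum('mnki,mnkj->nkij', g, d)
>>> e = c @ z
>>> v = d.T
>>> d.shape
(17, 5, 3, 11)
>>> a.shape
(5, 11, 3)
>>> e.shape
(5, 3, 17, 11)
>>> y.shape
(3, 11, 5)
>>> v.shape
(11, 3, 5, 17)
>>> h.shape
(11,)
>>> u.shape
(17, 5, 3, 11)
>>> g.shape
(17, 5, 3, 17)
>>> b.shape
(11, 3, 5, 17)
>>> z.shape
(11, 11)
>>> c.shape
(5, 3, 17, 11)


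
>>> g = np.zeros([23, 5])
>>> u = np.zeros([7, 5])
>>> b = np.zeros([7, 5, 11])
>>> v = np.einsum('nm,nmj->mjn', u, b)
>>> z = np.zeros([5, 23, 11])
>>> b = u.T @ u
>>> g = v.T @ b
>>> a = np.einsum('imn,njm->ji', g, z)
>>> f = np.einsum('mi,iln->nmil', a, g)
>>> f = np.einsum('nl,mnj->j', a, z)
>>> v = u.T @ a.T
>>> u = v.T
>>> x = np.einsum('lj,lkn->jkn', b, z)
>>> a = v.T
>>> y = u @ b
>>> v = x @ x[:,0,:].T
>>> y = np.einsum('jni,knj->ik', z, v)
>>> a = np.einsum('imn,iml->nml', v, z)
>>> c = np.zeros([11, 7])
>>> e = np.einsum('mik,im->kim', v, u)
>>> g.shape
(7, 11, 5)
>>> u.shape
(23, 5)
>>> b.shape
(5, 5)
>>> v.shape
(5, 23, 5)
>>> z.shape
(5, 23, 11)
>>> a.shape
(5, 23, 11)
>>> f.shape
(11,)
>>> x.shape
(5, 23, 11)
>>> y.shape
(11, 5)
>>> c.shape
(11, 7)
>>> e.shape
(5, 23, 5)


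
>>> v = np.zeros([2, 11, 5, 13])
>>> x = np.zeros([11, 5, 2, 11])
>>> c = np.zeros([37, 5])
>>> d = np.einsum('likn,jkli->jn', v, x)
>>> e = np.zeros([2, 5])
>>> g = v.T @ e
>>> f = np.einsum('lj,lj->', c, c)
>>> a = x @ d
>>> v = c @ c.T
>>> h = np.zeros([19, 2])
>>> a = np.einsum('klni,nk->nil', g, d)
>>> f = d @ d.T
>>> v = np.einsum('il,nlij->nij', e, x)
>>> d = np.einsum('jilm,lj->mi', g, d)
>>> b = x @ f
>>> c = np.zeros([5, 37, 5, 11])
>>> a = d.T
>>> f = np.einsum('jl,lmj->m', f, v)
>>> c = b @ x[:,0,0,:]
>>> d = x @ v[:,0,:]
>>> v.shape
(11, 2, 11)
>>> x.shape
(11, 5, 2, 11)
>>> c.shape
(11, 5, 2, 11)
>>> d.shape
(11, 5, 2, 11)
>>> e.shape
(2, 5)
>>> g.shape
(13, 5, 11, 5)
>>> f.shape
(2,)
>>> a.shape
(5, 5)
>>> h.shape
(19, 2)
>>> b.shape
(11, 5, 2, 11)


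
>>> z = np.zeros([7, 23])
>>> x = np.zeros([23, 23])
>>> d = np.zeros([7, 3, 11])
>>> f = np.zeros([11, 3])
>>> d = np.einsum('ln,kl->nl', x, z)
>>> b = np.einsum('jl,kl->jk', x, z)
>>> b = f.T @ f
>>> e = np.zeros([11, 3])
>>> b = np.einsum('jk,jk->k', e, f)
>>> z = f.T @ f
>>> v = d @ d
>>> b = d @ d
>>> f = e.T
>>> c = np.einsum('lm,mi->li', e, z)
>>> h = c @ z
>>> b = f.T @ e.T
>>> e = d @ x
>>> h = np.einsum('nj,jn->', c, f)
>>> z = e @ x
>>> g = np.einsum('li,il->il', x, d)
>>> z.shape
(23, 23)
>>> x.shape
(23, 23)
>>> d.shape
(23, 23)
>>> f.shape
(3, 11)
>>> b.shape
(11, 11)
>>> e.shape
(23, 23)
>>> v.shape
(23, 23)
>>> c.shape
(11, 3)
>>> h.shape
()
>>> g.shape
(23, 23)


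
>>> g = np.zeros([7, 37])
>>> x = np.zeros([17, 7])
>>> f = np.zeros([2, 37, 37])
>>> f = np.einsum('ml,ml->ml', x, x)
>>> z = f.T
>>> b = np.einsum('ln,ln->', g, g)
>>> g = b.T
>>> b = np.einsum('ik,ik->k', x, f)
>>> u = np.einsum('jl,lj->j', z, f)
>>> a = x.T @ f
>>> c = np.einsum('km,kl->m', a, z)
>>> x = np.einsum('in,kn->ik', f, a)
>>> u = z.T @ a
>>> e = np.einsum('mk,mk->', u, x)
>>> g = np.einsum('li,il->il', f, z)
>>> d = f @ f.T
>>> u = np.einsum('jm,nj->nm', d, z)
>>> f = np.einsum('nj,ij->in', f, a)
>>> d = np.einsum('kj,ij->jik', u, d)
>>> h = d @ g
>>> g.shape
(7, 17)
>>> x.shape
(17, 7)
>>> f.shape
(7, 17)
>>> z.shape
(7, 17)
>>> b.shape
(7,)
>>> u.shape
(7, 17)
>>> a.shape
(7, 7)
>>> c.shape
(7,)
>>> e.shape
()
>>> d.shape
(17, 17, 7)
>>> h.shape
(17, 17, 17)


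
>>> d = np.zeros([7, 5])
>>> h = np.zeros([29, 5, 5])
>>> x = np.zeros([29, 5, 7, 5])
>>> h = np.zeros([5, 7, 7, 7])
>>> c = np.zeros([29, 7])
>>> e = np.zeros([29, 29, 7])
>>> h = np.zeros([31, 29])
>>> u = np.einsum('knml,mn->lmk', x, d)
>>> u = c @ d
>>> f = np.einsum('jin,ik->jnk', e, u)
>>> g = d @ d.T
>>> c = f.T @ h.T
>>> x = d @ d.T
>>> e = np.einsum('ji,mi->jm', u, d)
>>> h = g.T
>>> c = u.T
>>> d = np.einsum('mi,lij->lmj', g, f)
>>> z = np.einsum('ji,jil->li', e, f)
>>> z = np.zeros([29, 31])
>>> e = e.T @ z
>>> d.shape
(29, 7, 5)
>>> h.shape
(7, 7)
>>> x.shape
(7, 7)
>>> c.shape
(5, 29)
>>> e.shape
(7, 31)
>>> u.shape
(29, 5)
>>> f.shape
(29, 7, 5)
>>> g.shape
(7, 7)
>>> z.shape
(29, 31)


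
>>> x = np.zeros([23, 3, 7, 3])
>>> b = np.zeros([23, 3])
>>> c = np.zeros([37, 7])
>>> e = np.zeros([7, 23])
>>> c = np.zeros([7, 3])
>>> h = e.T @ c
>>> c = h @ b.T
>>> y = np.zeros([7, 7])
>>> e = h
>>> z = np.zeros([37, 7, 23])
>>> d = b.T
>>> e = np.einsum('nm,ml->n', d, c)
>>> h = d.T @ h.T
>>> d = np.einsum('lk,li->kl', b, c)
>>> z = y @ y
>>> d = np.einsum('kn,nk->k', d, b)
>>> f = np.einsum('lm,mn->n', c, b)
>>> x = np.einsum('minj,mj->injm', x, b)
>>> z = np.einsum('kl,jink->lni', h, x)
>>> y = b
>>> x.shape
(3, 7, 3, 23)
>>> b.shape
(23, 3)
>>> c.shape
(23, 23)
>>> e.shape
(3,)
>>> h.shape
(23, 23)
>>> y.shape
(23, 3)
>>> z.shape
(23, 3, 7)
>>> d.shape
(3,)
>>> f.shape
(3,)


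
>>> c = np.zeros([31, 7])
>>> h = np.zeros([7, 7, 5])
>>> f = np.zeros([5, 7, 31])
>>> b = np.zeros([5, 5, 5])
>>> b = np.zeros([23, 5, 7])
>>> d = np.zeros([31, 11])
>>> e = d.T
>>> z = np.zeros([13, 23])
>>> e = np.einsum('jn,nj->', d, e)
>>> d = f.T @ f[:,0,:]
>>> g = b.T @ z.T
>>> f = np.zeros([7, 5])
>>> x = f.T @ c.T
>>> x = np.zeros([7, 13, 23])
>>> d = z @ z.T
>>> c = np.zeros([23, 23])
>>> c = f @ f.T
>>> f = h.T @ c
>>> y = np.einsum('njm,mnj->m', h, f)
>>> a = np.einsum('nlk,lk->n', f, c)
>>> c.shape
(7, 7)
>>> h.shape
(7, 7, 5)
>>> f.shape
(5, 7, 7)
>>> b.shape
(23, 5, 7)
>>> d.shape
(13, 13)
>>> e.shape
()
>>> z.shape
(13, 23)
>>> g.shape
(7, 5, 13)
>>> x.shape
(7, 13, 23)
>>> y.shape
(5,)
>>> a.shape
(5,)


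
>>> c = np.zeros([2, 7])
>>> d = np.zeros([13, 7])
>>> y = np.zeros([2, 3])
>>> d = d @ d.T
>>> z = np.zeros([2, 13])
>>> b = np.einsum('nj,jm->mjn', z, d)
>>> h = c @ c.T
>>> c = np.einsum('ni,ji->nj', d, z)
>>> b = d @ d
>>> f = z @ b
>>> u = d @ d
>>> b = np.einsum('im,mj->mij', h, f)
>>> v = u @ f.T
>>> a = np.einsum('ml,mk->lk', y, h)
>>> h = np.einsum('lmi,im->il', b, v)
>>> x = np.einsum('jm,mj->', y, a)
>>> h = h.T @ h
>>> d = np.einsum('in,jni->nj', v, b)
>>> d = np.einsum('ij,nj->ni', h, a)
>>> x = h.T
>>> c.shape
(13, 2)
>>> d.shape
(3, 2)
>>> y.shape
(2, 3)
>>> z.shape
(2, 13)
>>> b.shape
(2, 2, 13)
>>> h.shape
(2, 2)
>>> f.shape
(2, 13)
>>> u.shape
(13, 13)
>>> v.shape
(13, 2)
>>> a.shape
(3, 2)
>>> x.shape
(2, 2)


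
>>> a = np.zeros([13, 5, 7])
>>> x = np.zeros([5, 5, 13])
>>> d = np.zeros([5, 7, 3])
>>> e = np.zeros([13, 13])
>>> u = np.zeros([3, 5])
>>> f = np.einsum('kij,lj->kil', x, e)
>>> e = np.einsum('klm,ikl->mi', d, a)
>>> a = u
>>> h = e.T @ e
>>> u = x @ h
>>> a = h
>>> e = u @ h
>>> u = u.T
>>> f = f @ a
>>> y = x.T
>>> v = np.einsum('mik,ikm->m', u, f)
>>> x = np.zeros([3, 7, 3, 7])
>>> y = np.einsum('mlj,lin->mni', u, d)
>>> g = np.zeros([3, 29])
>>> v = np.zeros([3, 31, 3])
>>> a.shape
(13, 13)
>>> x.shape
(3, 7, 3, 7)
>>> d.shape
(5, 7, 3)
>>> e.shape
(5, 5, 13)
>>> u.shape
(13, 5, 5)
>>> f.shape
(5, 5, 13)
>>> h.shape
(13, 13)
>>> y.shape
(13, 3, 7)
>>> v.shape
(3, 31, 3)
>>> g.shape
(3, 29)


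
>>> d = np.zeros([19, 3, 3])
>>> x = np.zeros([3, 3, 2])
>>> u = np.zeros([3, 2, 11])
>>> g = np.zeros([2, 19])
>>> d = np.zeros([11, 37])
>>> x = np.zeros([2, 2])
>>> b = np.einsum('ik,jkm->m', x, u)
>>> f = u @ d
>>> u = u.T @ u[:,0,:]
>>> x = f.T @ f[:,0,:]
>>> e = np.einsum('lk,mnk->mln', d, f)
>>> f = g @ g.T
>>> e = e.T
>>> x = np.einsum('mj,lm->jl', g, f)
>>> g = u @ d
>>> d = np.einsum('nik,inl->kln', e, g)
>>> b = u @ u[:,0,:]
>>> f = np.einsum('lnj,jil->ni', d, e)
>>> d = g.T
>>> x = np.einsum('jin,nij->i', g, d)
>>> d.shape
(37, 2, 11)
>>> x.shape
(2,)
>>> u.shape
(11, 2, 11)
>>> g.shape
(11, 2, 37)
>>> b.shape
(11, 2, 11)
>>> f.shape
(37, 11)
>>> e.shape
(2, 11, 3)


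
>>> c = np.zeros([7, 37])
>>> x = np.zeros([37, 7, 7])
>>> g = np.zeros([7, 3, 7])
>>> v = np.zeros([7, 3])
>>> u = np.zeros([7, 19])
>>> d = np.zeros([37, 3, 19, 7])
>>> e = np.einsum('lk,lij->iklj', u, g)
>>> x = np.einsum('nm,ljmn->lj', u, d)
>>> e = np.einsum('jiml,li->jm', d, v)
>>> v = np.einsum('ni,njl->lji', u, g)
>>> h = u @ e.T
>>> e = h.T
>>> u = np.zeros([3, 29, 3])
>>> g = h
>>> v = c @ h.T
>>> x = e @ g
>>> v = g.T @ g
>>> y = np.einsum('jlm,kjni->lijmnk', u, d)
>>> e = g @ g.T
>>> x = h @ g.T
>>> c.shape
(7, 37)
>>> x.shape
(7, 7)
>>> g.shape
(7, 37)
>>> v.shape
(37, 37)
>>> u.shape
(3, 29, 3)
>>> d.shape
(37, 3, 19, 7)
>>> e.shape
(7, 7)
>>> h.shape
(7, 37)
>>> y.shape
(29, 7, 3, 3, 19, 37)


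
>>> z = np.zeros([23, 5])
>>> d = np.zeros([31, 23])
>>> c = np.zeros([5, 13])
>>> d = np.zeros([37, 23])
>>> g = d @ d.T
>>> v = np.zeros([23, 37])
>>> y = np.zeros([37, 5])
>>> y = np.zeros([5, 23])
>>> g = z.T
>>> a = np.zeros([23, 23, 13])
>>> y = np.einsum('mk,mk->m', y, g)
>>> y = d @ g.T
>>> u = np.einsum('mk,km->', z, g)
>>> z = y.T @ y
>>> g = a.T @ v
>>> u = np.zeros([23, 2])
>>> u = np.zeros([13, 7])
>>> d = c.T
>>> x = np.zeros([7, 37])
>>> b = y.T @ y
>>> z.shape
(5, 5)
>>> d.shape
(13, 5)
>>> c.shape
(5, 13)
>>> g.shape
(13, 23, 37)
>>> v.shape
(23, 37)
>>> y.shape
(37, 5)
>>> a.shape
(23, 23, 13)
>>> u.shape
(13, 7)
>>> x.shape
(7, 37)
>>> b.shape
(5, 5)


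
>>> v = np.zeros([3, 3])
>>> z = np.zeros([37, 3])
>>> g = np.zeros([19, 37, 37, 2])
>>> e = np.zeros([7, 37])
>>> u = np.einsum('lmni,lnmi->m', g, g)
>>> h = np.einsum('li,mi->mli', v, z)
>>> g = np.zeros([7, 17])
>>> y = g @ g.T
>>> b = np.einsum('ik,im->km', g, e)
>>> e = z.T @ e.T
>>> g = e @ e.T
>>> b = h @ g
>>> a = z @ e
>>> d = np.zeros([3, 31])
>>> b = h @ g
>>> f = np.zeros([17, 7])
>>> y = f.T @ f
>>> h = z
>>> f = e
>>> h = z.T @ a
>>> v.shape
(3, 3)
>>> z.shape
(37, 3)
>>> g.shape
(3, 3)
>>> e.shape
(3, 7)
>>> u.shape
(37,)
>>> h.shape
(3, 7)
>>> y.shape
(7, 7)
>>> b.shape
(37, 3, 3)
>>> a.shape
(37, 7)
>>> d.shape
(3, 31)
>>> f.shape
(3, 7)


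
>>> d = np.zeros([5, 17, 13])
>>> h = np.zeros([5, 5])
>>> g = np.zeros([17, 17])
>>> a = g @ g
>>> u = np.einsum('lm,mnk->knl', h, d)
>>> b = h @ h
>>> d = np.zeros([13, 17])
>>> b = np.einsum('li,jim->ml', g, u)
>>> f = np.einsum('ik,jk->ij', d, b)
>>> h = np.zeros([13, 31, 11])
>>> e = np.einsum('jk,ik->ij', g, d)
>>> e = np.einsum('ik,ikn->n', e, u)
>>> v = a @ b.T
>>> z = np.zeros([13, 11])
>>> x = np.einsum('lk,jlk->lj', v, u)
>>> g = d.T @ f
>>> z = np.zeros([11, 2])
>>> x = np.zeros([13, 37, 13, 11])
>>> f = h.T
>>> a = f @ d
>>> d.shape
(13, 17)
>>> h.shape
(13, 31, 11)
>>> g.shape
(17, 5)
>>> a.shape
(11, 31, 17)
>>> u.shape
(13, 17, 5)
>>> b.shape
(5, 17)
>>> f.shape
(11, 31, 13)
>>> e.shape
(5,)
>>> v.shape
(17, 5)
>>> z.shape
(11, 2)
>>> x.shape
(13, 37, 13, 11)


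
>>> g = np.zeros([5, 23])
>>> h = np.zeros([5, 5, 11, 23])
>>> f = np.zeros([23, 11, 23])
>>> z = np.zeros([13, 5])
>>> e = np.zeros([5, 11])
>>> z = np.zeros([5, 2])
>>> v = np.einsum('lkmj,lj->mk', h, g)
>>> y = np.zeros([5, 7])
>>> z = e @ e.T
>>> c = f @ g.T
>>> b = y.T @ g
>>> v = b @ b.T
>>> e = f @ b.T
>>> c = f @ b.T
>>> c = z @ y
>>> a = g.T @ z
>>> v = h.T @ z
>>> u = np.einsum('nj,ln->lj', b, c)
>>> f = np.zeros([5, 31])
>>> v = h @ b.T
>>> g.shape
(5, 23)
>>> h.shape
(5, 5, 11, 23)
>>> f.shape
(5, 31)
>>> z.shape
(5, 5)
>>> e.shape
(23, 11, 7)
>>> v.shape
(5, 5, 11, 7)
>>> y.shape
(5, 7)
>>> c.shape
(5, 7)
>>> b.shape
(7, 23)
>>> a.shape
(23, 5)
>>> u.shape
(5, 23)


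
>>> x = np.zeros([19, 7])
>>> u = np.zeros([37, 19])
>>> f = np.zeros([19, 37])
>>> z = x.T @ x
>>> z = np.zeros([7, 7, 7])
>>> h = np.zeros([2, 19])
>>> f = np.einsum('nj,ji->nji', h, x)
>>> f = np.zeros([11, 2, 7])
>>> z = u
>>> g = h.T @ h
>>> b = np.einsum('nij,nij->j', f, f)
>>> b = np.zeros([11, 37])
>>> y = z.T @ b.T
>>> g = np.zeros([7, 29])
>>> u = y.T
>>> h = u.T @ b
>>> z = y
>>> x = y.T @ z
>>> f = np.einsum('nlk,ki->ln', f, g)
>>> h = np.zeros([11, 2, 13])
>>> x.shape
(11, 11)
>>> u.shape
(11, 19)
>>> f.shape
(2, 11)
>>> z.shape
(19, 11)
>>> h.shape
(11, 2, 13)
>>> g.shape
(7, 29)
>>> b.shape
(11, 37)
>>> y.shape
(19, 11)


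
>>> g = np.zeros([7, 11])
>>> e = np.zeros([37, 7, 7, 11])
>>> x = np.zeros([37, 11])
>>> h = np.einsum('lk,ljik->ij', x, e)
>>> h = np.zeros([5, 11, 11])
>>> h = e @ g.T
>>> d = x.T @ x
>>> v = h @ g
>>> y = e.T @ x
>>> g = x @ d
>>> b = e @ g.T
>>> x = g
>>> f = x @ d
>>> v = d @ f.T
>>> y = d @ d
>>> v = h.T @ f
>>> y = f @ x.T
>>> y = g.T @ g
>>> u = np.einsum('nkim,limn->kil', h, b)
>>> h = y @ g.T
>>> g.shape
(37, 11)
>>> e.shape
(37, 7, 7, 11)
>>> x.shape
(37, 11)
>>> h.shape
(11, 37)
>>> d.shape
(11, 11)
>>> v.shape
(7, 7, 7, 11)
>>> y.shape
(11, 11)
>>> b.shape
(37, 7, 7, 37)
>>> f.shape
(37, 11)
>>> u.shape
(7, 7, 37)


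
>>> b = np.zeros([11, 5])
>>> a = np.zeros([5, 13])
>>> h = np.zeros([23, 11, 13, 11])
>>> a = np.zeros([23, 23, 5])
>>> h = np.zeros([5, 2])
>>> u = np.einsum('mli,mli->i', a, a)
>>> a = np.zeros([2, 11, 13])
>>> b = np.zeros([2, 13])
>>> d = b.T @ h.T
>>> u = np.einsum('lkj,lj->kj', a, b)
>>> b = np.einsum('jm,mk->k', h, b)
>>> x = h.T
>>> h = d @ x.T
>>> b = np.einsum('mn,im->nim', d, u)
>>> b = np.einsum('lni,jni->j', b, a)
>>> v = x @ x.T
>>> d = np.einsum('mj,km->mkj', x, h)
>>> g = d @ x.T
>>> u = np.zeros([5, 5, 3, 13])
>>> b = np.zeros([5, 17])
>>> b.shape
(5, 17)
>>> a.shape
(2, 11, 13)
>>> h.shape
(13, 2)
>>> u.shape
(5, 5, 3, 13)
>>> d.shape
(2, 13, 5)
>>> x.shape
(2, 5)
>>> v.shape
(2, 2)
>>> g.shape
(2, 13, 2)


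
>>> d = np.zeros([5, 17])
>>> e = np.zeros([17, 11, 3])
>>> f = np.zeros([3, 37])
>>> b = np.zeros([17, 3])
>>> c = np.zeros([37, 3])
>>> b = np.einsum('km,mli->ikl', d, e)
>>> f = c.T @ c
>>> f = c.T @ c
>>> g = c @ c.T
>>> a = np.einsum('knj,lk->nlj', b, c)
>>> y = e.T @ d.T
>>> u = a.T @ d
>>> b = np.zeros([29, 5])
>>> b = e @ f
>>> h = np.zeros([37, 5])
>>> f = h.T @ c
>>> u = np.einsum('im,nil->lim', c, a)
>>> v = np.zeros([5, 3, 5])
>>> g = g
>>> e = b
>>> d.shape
(5, 17)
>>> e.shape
(17, 11, 3)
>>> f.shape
(5, 3)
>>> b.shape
(17, 11, 3)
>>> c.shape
(37, 3)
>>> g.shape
(37, 37)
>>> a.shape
(5, 37, 11)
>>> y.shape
(3, 11, 5)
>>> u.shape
(11, 37, 3)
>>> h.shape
(37, 5)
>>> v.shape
(5, 3, 5)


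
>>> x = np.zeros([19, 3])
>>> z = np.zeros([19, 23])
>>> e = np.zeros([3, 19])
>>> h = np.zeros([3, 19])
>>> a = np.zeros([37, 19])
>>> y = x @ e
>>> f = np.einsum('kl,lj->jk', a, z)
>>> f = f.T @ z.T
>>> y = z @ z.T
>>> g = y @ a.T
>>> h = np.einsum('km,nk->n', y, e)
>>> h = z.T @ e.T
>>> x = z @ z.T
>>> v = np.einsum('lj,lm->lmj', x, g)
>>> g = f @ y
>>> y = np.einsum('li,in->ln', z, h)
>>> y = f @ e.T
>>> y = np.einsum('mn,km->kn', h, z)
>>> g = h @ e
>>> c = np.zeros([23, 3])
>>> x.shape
(19, 19)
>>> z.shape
(19, 23)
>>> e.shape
(3, 19)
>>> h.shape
(23, 3)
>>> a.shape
(37, 19)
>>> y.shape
(19, 3)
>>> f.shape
(37, 19)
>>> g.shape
(23, 19)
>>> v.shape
(19, 37, 19)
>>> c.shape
(23, 3)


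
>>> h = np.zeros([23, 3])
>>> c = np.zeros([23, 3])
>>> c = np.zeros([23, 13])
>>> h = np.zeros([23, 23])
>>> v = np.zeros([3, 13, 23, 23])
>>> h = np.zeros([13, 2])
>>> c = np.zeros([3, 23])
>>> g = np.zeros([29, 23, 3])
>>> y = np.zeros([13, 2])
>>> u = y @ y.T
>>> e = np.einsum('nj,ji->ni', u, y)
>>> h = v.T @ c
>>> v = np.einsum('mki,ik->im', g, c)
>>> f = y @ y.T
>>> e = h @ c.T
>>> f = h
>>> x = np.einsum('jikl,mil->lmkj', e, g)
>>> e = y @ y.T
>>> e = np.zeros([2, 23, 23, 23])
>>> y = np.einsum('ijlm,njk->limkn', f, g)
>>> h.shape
(23, 23, 13, 23)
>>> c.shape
(3, 23)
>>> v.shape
(3, 29)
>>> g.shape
(29, 23, 3)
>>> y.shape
(13, 23, 23, 3, 29)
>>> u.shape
(13, 13)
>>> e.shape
(2, 23, 23, 23)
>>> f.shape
(23, 23, 13, 23)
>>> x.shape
(3, 29, 13, 23)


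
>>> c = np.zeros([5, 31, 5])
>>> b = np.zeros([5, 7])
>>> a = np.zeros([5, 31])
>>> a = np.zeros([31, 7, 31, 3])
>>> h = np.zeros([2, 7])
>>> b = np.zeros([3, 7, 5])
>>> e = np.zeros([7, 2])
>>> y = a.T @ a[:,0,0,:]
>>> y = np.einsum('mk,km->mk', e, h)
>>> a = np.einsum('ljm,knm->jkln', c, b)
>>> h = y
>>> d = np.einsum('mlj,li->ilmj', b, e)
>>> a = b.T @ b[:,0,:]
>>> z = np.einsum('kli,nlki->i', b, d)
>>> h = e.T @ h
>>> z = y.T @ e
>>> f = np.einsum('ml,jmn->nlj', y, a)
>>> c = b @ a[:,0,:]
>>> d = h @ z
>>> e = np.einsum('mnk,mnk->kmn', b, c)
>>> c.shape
(3, 7, 5)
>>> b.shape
(3, 7, 5)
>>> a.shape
(5, 7, 5)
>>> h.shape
(2, 2)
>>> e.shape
(5, 3, 7)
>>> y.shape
(7, 2)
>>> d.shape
(2, 2)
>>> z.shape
(2, 2)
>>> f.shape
(5, 2, 5)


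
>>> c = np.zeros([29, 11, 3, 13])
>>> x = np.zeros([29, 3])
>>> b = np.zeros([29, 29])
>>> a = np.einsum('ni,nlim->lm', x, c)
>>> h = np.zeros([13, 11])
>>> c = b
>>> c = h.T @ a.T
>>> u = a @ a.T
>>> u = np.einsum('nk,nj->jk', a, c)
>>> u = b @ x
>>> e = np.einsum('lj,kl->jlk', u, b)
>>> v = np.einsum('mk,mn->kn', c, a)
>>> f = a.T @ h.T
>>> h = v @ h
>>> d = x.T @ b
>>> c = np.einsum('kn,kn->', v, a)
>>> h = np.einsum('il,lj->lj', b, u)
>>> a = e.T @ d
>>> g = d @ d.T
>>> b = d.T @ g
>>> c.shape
()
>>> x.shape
(29, 3)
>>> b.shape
(29, 3)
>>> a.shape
(29, 29, 29)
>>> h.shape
(29, 3)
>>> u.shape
(29, 3)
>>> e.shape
(3, 29, 29)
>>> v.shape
(11, 13)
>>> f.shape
(13, 13)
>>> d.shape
(3, 29)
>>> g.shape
(3, 3)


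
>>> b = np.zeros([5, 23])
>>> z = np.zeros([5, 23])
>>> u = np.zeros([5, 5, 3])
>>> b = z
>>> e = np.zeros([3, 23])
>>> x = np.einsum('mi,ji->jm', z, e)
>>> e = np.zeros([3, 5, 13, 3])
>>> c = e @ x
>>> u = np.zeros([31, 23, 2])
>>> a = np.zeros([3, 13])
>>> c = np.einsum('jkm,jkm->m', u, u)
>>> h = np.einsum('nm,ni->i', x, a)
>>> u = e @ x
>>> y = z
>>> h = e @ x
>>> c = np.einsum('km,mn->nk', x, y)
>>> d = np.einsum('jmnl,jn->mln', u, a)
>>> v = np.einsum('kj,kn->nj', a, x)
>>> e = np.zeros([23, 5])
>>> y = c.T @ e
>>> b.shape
(5, 23)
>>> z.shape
(5, 23)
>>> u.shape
(3, 5, 13, 5)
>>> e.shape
(23, 5)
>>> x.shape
(3, 5)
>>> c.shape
(23, 3)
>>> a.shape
(3, 13)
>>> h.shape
(3, 5, 13, 5)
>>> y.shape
(3, 5)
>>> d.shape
(5, 5, 13)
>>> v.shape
(5, 13)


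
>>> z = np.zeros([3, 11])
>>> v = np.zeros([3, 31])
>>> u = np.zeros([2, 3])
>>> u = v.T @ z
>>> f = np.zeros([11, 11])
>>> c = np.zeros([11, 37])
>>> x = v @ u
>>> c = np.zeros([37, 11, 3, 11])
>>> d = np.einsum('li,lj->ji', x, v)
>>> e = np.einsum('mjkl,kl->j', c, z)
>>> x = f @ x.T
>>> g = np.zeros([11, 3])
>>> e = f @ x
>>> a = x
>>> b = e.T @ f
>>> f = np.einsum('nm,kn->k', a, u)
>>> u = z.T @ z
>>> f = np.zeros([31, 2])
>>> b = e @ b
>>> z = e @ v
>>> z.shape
(11, 31)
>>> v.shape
(3, 31)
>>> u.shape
(11, 11)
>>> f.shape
(31, 2)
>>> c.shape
(37, 11, 3, 11)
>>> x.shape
(11, 3)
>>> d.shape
(31, 11)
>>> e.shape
(11, 3)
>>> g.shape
(11, 3)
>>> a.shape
(11, 3)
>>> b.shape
(11, 11)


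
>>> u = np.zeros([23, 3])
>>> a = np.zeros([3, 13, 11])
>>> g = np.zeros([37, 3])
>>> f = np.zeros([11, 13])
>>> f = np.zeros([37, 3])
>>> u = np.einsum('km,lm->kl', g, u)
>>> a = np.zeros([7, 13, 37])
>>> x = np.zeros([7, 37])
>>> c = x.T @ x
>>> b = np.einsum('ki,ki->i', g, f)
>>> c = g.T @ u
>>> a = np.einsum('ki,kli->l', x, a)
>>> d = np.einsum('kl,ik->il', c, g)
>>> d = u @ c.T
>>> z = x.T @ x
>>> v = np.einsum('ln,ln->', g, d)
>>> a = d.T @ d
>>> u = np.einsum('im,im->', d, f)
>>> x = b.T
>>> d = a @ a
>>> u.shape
()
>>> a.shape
(3, 3)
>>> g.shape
(37, 3)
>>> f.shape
(37, 3)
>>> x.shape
(3,)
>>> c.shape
(3, 23)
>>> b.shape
(3,)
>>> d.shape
(3, 3)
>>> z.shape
(37, 37)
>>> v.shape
()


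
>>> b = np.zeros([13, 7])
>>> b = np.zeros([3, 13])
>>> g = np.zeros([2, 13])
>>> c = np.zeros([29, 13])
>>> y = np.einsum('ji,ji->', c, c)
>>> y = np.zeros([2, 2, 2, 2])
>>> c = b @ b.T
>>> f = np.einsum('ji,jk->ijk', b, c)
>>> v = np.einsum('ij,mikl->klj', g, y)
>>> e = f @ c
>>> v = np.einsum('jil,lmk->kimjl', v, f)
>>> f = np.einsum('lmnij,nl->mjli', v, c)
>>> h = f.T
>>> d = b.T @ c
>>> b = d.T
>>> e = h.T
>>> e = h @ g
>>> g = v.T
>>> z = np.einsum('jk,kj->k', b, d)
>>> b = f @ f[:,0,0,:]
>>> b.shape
(2, 13, 3, 2)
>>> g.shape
(13, 2, 3, 2, 3)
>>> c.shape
(3, 3)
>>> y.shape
(2, 2, 2, 2)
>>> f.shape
(2, 13, 3, 2)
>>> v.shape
(3, 2, 3, 2, 13)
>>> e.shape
(2, 3, 13, 13)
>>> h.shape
(2, 3, 13, 2)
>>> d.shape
(13, 3)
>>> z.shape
(13,)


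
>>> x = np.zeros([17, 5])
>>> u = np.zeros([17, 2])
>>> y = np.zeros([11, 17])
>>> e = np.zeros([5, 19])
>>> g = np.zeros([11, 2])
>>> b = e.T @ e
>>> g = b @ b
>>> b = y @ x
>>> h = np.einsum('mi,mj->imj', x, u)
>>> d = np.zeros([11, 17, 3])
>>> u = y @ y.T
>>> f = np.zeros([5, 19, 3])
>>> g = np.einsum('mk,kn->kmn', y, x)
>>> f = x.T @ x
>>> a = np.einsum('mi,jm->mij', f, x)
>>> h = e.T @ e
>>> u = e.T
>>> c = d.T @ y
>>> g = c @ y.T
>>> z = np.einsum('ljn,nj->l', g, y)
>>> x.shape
(17, 5)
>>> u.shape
(19, 5)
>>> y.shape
(11, 17)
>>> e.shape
(5, 19)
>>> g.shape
(3, 17, 11)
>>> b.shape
(11, 5)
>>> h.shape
(19, 19)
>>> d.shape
(11, 17, 3)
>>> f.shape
(5, 5)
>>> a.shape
(5, 5, 17)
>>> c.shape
(3, 17, 17)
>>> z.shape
(3,)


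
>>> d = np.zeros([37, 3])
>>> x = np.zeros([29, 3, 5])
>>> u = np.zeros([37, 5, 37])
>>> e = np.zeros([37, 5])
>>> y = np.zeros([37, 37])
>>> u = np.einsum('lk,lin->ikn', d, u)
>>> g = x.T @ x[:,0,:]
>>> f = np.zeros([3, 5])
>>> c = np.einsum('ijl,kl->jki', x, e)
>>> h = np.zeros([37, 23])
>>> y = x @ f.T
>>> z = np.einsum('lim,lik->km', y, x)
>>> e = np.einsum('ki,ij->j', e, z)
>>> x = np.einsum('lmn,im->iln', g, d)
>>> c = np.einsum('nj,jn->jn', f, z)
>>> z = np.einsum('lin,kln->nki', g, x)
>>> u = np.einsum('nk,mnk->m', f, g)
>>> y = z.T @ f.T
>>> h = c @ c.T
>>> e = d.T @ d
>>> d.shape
(37, 3)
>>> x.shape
(37, 5, 5)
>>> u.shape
(5,)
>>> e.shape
(3, 3)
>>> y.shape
(3, 37, 3)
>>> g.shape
(5, 3, 5)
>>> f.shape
(3, 5)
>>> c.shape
(5, 3)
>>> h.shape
(5, 5)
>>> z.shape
(5, 37, 3)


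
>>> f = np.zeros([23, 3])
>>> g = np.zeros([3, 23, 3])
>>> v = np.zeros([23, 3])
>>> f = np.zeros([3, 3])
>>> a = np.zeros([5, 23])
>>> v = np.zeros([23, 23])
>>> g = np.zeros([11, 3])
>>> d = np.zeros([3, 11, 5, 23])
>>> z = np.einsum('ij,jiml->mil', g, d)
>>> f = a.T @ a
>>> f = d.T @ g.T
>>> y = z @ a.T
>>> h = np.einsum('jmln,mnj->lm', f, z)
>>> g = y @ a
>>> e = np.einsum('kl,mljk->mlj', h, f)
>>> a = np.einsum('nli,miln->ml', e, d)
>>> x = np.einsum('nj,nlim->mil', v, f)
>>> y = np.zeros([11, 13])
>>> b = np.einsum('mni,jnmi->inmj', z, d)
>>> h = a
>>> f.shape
(23, 5, 11, 11)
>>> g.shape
(5, 11, 23)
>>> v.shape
(23, 23)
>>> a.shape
(3, 5)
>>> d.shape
(3, 11, 5, 23)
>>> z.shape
(5, 11, 23)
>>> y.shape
(11, 13)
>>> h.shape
(3, 5)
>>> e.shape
(23, 5, 11)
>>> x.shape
(11, 11, 5)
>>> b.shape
(23, 11, 5, 3)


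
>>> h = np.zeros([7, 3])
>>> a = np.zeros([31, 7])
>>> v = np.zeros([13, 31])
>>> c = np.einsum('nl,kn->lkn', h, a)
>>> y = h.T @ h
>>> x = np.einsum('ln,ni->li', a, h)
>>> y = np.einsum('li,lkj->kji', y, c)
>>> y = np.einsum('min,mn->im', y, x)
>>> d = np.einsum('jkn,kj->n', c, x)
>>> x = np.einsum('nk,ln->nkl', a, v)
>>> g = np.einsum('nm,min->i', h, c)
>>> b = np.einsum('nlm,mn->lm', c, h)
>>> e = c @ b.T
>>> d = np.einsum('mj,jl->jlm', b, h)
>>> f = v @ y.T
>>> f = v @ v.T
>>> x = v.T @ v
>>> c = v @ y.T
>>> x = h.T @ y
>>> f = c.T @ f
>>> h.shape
(7, 3)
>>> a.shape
(31, 7)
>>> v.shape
(13, 31)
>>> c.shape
(13, 7)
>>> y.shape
(7, 31)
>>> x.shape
(3, 31)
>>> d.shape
(7, 3, 31)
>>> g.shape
(31,)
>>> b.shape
(31, 7)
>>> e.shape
(3, 31, 31)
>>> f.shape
(7, 13)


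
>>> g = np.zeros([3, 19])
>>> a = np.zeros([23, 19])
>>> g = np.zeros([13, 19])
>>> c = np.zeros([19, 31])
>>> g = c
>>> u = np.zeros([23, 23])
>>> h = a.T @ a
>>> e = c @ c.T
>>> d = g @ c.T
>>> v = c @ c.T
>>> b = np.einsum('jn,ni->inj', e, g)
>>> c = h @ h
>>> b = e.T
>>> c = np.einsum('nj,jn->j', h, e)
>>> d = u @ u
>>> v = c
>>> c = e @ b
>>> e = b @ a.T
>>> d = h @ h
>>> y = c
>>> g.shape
(19, 31)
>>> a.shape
(23, 19)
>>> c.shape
(19, 19)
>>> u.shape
(23, 23)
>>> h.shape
(19, 19)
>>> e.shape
(19, 23)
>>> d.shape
(19, 19)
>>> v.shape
(19,)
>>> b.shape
(19, 19)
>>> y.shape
(19, 19)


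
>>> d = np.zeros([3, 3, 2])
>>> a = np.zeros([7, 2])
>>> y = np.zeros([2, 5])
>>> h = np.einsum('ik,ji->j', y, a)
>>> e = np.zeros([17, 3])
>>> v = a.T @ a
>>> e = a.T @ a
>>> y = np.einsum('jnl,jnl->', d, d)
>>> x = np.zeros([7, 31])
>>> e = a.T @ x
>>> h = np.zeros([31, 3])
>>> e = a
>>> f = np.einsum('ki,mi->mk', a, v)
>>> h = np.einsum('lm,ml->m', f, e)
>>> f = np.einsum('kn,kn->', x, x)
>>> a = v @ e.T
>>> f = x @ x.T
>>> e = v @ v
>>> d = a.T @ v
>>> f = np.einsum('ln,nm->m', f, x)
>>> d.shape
(7, 2)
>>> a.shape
(2, 7)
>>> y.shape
()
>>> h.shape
(7,)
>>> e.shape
(2, 2)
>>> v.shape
(2, 2)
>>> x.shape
(7, 31)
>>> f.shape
(31,)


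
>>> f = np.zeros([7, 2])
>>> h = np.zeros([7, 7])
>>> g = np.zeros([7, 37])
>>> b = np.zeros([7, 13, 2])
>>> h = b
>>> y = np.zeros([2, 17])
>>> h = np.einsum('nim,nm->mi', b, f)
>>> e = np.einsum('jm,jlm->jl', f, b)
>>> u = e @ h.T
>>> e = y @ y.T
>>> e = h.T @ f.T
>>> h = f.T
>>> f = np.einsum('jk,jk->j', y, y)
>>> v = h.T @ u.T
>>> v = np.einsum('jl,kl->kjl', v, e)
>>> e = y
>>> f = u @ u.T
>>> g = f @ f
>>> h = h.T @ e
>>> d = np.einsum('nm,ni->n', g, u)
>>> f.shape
(7, 7)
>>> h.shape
(7, 17)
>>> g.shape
(7, 7)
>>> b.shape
(7, 13, 2)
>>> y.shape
(2, 17)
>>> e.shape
(2, 17)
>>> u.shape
(7, 2)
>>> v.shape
(13, 7, 7)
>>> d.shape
(7,)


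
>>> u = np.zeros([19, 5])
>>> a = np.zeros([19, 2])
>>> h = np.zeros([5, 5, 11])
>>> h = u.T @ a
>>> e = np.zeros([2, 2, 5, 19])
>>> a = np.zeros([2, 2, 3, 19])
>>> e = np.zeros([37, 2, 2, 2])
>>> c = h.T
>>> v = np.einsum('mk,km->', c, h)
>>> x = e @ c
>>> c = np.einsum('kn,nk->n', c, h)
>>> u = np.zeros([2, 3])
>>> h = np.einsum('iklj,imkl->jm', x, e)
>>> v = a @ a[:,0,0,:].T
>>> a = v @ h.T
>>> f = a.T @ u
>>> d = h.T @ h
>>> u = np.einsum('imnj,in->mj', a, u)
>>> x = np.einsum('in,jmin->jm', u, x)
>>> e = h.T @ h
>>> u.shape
(2, 5)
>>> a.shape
(2, 2, 3, 5)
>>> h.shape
(5, 2)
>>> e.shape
(2, 2)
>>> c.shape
(5,)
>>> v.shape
(2, 2, 3, 2)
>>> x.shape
(37, 2)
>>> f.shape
(5, 3, 2, 3)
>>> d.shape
(2, 2)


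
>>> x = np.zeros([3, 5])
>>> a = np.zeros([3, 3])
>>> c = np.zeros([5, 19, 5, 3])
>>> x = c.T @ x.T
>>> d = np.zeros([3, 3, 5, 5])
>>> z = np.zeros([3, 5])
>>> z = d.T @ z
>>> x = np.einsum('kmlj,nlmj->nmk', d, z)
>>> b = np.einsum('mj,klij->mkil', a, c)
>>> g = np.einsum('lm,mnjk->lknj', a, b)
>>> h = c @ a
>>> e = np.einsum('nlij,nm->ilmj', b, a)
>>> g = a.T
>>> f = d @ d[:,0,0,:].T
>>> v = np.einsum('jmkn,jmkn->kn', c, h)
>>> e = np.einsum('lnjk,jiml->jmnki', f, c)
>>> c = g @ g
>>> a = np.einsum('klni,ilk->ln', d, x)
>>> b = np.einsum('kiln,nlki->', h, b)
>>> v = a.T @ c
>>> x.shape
(5, 3, 3)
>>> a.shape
(3, 5)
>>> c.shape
(3, 3)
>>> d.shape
(3, 3, 5, 5)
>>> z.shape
(5, 5, 3, 5)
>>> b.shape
()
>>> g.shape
(3, 3)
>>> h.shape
(5, 19, 5, 3)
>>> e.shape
(5, 5, 3, 3, 19)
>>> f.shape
(3, 3, 5, 3)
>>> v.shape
(5, 3)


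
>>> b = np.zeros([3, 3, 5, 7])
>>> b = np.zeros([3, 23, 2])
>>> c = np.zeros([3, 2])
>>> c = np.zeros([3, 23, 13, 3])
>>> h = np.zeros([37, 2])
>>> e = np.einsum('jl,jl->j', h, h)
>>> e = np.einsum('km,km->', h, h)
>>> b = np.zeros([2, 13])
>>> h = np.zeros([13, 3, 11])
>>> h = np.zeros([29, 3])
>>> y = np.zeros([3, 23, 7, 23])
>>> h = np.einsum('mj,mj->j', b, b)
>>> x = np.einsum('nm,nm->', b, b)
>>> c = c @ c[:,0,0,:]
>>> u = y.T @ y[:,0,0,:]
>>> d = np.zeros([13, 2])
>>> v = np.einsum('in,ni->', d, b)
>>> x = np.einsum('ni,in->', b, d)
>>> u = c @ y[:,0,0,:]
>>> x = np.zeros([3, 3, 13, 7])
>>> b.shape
(2, 13)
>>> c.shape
(3, 23, 13, 3)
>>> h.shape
(13,)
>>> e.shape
()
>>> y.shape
(3, 23, 7, 23)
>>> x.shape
(3, 3, 13, 7)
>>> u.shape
(3, 23, 13, 23)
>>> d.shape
(13, 2)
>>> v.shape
()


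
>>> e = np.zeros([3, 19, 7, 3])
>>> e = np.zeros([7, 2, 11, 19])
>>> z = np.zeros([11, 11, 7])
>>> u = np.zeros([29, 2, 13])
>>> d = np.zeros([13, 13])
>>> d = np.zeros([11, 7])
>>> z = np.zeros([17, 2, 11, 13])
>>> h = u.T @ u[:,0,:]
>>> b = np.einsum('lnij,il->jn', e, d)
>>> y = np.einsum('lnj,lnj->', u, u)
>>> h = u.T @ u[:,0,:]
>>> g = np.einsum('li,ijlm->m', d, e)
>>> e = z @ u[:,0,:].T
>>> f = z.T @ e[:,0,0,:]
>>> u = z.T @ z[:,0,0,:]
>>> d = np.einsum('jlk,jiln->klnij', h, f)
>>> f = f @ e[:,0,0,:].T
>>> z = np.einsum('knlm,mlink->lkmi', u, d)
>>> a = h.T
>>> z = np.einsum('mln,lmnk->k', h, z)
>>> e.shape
(17, 2, 11, 29)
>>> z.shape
(29,)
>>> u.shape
(13, 11, 2, 13)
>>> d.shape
(13, 2, 29, 11, 13)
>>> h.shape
(13, 2, 13)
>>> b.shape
(19, 2)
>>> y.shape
()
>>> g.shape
(19,)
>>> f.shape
(13, 11, 2, 17)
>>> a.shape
(13, 2, 13)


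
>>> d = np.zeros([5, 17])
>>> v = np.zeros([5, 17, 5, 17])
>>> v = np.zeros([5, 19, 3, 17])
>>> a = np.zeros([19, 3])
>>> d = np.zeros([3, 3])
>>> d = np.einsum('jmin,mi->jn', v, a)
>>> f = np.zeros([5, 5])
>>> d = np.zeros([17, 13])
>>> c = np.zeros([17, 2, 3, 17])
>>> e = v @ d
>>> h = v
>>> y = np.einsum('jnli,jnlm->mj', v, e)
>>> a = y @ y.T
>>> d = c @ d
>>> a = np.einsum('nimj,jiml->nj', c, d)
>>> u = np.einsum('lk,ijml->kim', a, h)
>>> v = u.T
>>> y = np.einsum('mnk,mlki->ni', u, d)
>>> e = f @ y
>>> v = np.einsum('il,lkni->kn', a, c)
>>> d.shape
(17, 2, 3, 13)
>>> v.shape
(2, 3)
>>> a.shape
(17, 17)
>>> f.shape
(5, 5)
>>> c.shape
(17, 2, 3, 17)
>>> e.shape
(5, 13)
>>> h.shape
(5, 19, 3, 17)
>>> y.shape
(5, 13)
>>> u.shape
(17, 5, 3)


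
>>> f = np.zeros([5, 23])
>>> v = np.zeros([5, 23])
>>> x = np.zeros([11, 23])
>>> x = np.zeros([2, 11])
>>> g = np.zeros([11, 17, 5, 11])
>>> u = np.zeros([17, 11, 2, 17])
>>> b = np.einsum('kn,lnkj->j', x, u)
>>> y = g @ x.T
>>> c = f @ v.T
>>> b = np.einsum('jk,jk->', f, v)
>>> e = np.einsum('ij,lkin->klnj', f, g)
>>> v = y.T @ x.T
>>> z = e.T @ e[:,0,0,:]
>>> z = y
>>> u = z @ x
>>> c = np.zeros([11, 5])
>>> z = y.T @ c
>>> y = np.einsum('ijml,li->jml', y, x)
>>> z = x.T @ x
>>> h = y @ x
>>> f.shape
(5, 23)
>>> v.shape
(2, 5, 17, 2)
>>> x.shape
(2, 11)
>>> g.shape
(11, 17, 5, 11)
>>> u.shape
(11, 17, 5, 11)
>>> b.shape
()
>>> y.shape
(17, 5, 2)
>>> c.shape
(11, 5)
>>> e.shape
(17, 11, 11, 23)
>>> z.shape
(11, 11)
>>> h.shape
(17, 5, 11)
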